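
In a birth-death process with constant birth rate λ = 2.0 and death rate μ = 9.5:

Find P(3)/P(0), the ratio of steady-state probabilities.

For constant rates: P(n)/P(0) = (λ/μ)^n
P(3)/P(0) = (2.0/9.5)^3 = 0.21053^3 = 0.009331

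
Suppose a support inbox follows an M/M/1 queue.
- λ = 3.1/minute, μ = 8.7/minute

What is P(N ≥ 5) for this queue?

ρ = λ/μ = 3.1/8.7 = 0.35632
P(N ≥ n) = ρⁿ
P(N ≥ 5) = 0.35632^5
P(N ≥ 5) = 0.005744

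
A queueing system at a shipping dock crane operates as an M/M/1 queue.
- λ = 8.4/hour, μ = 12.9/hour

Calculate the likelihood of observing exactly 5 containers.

ρ = λ/μ = 8.4/12.9 = 0.65116
P(n) = (1-ρ)ρⁿ
P(5) = (1-0.65116) × 0.65116^5
P(5) = 0.3488 × 0.1171
P(5) = 0.04084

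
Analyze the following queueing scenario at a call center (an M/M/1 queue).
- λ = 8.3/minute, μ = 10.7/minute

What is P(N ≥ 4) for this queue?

ρ = λ/μ = 8.3/10.7 = 0.7757
P(N ≥ n) = ρⁿ
P(N ≥ 4) = 0.7757^4
P(N ≥ 4) = 0.3621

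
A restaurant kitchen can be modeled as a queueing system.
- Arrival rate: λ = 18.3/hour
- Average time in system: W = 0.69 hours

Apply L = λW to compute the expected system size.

Little's Law: L = λW
L = 18.3 × 0.69 = 12.6270 orders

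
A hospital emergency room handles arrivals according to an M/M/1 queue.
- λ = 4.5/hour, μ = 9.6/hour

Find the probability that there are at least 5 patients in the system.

ρ = λ/μ = 4.5/9.6 = 0.46875
P(N ≥ n) = ρⁿ
P(N ≥ 5) = 0.46875^5
P(N ≥ 5) = 0.02263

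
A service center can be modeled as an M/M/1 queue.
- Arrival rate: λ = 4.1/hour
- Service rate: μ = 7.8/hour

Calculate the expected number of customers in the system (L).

ρ = λ/μ = 4.1/7.8 = 0.5256
For M/M/1: L = λ/(μ-λ)
L = 4.1/(7.8-4.1) = 4.1/3.70
L = 1.1081 customers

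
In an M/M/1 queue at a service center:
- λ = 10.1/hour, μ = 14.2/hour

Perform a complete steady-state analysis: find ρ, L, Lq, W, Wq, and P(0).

Step 1: ρ = λ/μ = 10.1/14.2 = 0.7113
Step 2: L = λ/(μ-λ) = 10.1/4.10 = 2.4634
Step 3: Lq = λ²/(μ(μ-λ)) = 102.01/(14.2×4.10) = 1.7521
Step 4: W = 1/(μ-λ) = 1/4.10 = 0.2439
Step 5: Wq = λ/(μ(μ-λ)) = 10.1/(14.2×4.10) = 0.1735
Step 6: P(0) = 1-ρ = 0.2887
Verify: L = λW = 10.1×0.2439 = 2.4634 ✔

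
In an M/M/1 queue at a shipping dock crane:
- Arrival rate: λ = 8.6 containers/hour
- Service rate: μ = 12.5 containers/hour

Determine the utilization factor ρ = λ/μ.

Server utilization: ρ = λ/μ
ρ = 8.6/12.5 = 0.6880
The server is busy 68.80% of the time.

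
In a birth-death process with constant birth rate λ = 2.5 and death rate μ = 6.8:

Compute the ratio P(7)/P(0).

For constant rates: P(n)/P(0) = (λ/μ)^n
P(7)/P(0) = (2.5/6.8)^7 = 0.36765^7 = 0.0009079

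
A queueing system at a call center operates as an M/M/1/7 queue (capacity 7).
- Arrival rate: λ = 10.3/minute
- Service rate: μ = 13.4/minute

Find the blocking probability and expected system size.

ρ = λ/μ = 10.3/13.4 = 0.76866
P₀ = (1-ρ)/(1-ρ^(K+1)) = (1-0.76866)/(1-0.76866^8) = 0.2313/0.8781 = 0.2634
P_K = P₀×ρ^K = 0.26344 × 0.76866^7 = 0.26344 × 0.15854 = 0.04177
Blocking probability P_7 = 0.04177 (4.18%)
L = ρ[1 - (K+1)ρ^K + Kρ^(K+1)] / [(1-ρ)(1-ρ^(K+1))]
L = 0.76866 × (1 - 8×0.1585404 + 7×0.1218637) / ((1 - 0.76866) × (1 - 0.1218637)) = 2.2124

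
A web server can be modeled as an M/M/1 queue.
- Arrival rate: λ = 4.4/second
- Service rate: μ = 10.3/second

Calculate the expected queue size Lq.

ρ = λ/μ = 4.4/10.3 = 0.4272
For M/M/1: Lq = λ²/(μ(μ-λ))
Lq = 19.36/(10.3 × 5.90)
Lq = 0.3186 requests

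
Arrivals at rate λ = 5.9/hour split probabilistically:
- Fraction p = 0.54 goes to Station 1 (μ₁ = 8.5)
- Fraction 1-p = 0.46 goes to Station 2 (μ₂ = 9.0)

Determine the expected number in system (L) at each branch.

Effective rates: λ₁ = 5.9×0.54 = 3.186, λ₂ = 5.9×0.46 = 2.714
Station 1: ρ₁ = 3.186/8.5 = 0.3748, L₁ = ρ₁/(1-ρ₁) = 0.3748/(1-0.3748) = 0.5995
Station 2: ρ₂ = 2.714/9.0 = 0.3016, L₂ = ρ₂/(1-ρ₂) = 0.3016/(1-0.3016) = 0.4318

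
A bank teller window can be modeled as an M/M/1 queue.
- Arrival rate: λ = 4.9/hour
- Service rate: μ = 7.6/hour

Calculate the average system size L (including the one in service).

ρ = λ/μ = 4.9/7.6 = 0.6447
For M/M/1: L = λ/(μ-λ)
L = 4.9/(7.6-4.9) = 4.9/2.70
L = 1.8148 transactions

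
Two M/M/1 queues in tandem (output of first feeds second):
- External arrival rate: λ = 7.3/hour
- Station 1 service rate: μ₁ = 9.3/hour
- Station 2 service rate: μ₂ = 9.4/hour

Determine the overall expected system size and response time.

By Jackson's theorem, each station behaves as independent M/M/1.
Station 1: ρ₁ = 7.3/9.3 = 0.7849, L₁ = ρ₁/(1-ρ₁) = λ/(μ₁-λ) = 7.3/2.00 = 3.6500
Station 2: ρ₂ = 7.3/9.4 = 0.7766, L₂ = ρ₂/(1-ρ₂) = λ/(μ₂-λ) = 7.3/2.10 = 3.4762
Total: L = L₁ + L₂ = 3.6500 + 3.4762 = 7.1262
W = L/λ = 7.1262/7.3 = 0.9762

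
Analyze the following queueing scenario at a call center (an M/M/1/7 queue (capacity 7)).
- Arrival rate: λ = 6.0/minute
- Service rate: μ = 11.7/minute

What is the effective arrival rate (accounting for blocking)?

ρ = λ/μ = 6.0/11.7 = 0.51282
P₀ = (1-ρ)/(1-ρ^(K+1)) = (1-0.51282)/(1-0.51282^8) = 0.4872/0.9952 = 0.4895
P_K = P₀×ρ^K = 0.4895 × 0.51282^7 = 0.4895 × 0.009327 = 0.004566
λ_eff = λ(1-P_K) = 6.0 × (1 - 0.004566) = 6.0 × 0.99543 = 5.9726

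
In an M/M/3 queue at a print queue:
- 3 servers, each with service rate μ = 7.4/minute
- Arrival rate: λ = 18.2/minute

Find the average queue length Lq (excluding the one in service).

Traffic intensity: ρ = λ/(cμ) = 18.2/(3×7.4) = 0.8198
Since ρ = 0.8198 < 1, system is stable.
Offered load a = λ/μ = cρ = 18.2/7.4 = 2.4595
P₀ = [ Σₙ₌₀^2 aⁿ/n! + a^3/(3!(1-ρ)) ]⁻¹
Σ = a^0/0! + a^1/1! + a^2/2! = 1.00000 + 2.45946 + 3.02447 = 6.4839
a^3/(3!(1-ρ)) = 14.8771/(6 × 0.18018) = 13.7613
P₀ = 1/(6.4839 + 13.7613) = 0.04939
Lq = P₀·a^3·ρ / (3!(1-ρ)²) = 0.0493943 × 14.8771 × 0.819820 / (6 × 0.0324649) = 3.0928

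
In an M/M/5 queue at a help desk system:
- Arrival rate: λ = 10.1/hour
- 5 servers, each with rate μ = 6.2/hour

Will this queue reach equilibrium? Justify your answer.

Stability requires ρ = λ/(cμ) < 1
ρ = 10.1/(5 × 6.2) = 10.1/31.00 = 0.3258
Since 0.3258 < 1, the system is STABLE.
The servers are busy 32.58% of the time.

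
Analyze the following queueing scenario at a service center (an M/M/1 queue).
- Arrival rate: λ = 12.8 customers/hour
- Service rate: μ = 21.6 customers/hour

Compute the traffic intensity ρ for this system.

Server utilization: ρ = λ/μ
ρ = 12.8/21.6 = 0.5926
The server is busy 59.26% of the time.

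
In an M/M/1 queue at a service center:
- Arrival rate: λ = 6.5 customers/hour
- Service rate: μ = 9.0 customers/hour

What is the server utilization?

Server utilization: ρ = λ/μ
ρ = 6.5/9.0 = 0.7222
The server is busy 72.22% of the time.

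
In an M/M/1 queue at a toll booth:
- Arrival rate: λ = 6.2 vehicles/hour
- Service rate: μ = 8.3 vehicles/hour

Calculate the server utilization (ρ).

Server utilization: ρ = λ/μ
ρ = 6.2/8.3 = 0.7470
The server is busy 74.70% of the time.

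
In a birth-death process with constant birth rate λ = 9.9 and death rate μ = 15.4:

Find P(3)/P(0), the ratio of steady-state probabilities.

For constant rates: P(n)/P(0) = (λ/μ)^n
P(3)/P(0) = (9.9/15.4)^3 = 0.6429^3 = 0.2657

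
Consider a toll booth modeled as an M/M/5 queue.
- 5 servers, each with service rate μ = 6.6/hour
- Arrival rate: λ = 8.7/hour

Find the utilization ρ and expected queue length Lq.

Traffic intensity: ρ = λ/(cμ) = 8.7/(5×6.6) = 0.2636
Since ρ = 0.2636 < 1, system is stable.
Offered load a = λ/μ = cρ = 8.7/6.6 = 1.3182
P₀ = [ Σₙ₌₀^4 aⁿ/n! + a^5/(5!(1-ρ)) ]⁻¹
Σ = a^0/0! + a^1/1! + a^2/2! + a^3/3! + a^4/4! = 1.0000 + 1.3182 + 0.8688 + 0.3817 + 0.1258 = 3.6945
a^5/(5!(1-ρ)) = 3.9799/(120 × 0.7364) = 0.04504
P₀ = 1/(3.6945 + 0.04504) = 0.2674
Lq = P₀·a^5·ρ / (5!(1-ρ)²) = 0.2674 × 3.9799 × 0.2636 / (120 × 0.5422) = 0.004312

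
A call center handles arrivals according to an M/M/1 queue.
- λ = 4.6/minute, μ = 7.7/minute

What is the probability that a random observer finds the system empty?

ρ = λ/μ = 4.6/7.7 = 0.5974
P(0) = 1 - ρ = 1 - 0.5974 = 0.4026
The server is idle 40.26% of the time.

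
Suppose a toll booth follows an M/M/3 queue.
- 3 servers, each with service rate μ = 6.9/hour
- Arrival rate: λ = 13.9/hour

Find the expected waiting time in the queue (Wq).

Traffic intensity: ρ = λ/(cμ) = 13.9/(3×6.9) = 0.6715
Since ρ = 0.6715 < 1, system is stable.
Offered load a = λ/μ = cρ = 13.9/6.9 = 2.0145
P₀ = [ Σₙ₌₀^2 aⁿ/n! + a^3/(3!(1-ρ)) ]⁻¹
Σ = a^0/0! + a^1/1! + a^2/2! = 1.0000 + 2.0145 + 2.0291 = 5.0436
a^3/(3!(1-ρ)) = 8.1752/(6 × 0.3285) = 4.1477
P₀ = 1/(5.0436 + 4.1477) = 0.1088
Lq = P₀·a^3·ρ / (3!(1-ρ)²) = 0.108799 × 8.17518 × 0.671498 / (6 × 0.107914) = 0.9224
Wq = Lq/λ = 0.9224/13.9 = 0.06636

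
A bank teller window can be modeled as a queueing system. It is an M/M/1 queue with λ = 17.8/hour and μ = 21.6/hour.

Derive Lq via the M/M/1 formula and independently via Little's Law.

Method 1 (direct): Lq = λ²/(μ(μ-λ)) = 316.84/(21.6 × 3.80) = 3.8601

Method 2 (Little's Law):
W = 1/(μ-λ) = 1/3.80 = 0.26316
Wq = W - 1/μ = 0.26316 - 0.046296 = 0.21686
Lq = λWq = 17.8 × 0.21686 = 3.8601 ✔ (matches Method 1)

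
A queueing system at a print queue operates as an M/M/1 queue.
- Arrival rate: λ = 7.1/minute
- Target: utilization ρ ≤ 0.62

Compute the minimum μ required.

ρ = λ/μ, so μ = λ/ρ
μ ≥ 7.1/0.62 = 11.4516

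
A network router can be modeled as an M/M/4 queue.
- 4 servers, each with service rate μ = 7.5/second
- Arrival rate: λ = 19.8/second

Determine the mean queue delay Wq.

Traffic intensity: ρ = λ/(cμ) = 19.8/(4×7.5) = 0.6600
Since ρ = 0.6600 < 1, system is stable.
Offered load a = λ/μ = cρ = 19.8/7.5 = 2.6400
P₀ = [ Σₙ₌₀^3 aⁿ/n! + a^4/(4!(1-ρ)) ]⁻¹
Σ = a^0/0! + a^1/1! + a^2/2! + a^3/3! = 1.0000 + 2.6400 + 3.4848 + 3.0666 = 10.1914
a^4/(4!(1-ρ)) = 48.5753/(24 × 0.3400) = 5.9529
P₀ = 1/(10.1914 + 5.9529) = 0.06194
Lq = P₀·a^4·ρ / (4!(1-ρ)²) = 0.06194 × 48.5753 × 0.6600 / (24 × 0.1156) = 0.7158
Wq = Lq/λ = 0.7158/19.8 = 0.03615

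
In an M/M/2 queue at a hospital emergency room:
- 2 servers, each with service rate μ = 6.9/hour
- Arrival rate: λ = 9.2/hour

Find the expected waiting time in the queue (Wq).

Traffic intensity: ρ = λ/(cμ) = 9.2/(2×6.9) = 0.6667
Since ρ = 0.6667 < 1, system is stable.
Offered load a = λ/μ = cρ = 9.2/6.9 = 1.3333
P₀ = [ Σₙ₌₀^1 aⁿ/n! + a^2/(2!(1-ρ)) ]⁻¹
Σ = a^0/0! + a^1/1! = 1.0000 + 1.3333 = 2.3333
a^2/(2!(1-ρ)) = 1.7778/(2 × 0.33333) = 2.6667
P₀ = 1/(2.3333 + 2.6667) = 0.2000
Lq = P₀·a^2·ρ / (2!(1-ρ)²) = 0.20000 × 1.7778 × 0.66667 / (2 × 0.11111) = 1.0667
Wq = Lq/λ = 1.0667/9.2 = 0.1159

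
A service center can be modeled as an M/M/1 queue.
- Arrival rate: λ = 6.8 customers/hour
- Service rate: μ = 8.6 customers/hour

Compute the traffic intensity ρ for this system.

Server utilization: ρ = λ/μ
ρ = 6.8/8.6 = 0.7907
The server is busy 79.07% of the time.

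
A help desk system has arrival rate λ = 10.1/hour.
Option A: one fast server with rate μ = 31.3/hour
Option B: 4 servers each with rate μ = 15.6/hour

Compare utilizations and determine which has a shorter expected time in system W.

Option A: single server μ = 31.3 (M/M/1)
  ρ_A = 10.1/31.3 = 0.3227
  W_A = 1/(μ-λ) = 1/(31.3-10.1) = 1/21.20 = 0.04717

Option B: 4 servers μ = 15.6 (M/M/4)
  ρ_B = λ/(cμ) = 10.1/(4×15.6) = 0.1619
  Offered load a = λ/μ = cρ = 10.1/15.6 = 0.6474
  P₀ = [ Σₙ₌₀^3 aⁿ/n! + a^4/(4!(1-ρ)) ]⁻¹
  Σ = a^0/0! + a^1/1! + a^2/2! + a^3/3! = 1.0000 + 0.64744 + 0.20959 + 0.045231 = 1.9023
  a^4/(4!(1-ρ)) = 0.1757/(24 × 0.8381) = 0.008735
  P₀ = 1/(1.9023 + 0.008735) = 0.5233
  Lq = P₀·a^4·ρ / (4!(1-ρ)²) = 0.52329 × 0.17571 × 0.16186 / (24 × 0.70248) = 0.0008827
  Wq_B = Lq/λ = 0.0008827/10.1 = 0.00008740
  W_B = Wq_B + 1/μ = 0.00008740 + 0.06410 = 0.06419

Since W_A = 0.04717 < W_B = 0.06419, Option A (single fast server) has the shorter time in system.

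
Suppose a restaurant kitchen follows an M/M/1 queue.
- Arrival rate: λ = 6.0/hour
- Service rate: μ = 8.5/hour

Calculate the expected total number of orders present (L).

ρ = λ/μ = 6.0/8.5 = 0.7059
For M/M/1: L = λ/(μ-λ)
L = 6.0/(8.5-6.0) = 6.0/2.50
L = 2.4000 orders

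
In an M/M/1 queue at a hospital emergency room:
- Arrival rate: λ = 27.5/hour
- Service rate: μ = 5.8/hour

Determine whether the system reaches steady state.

Stability requires ρ = λ/(cμ) < 1
ρ = 27.5/(1 × 5.8) = 27.5/5.80 = 4.7414
Since 4.7414 ≥ 1, the system is UNSTABLE.
Queue grows without bound. Need μ > λ = 27.5.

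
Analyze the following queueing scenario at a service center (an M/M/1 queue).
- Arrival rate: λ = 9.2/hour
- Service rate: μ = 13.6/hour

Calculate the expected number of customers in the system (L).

ρ = λ/μ = 9.2/13.6 = 0.6765
For M/M/1: L = λ/(μ-λ)
L = 9.2/(13.6-9.2) = 9.2/4.40
L = 2.0909 customers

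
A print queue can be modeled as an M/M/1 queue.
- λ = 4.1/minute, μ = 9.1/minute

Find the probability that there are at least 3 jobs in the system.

ρ = λ/μ = 4.1/9.1 = 0.45055
P(N ≥ n) = ρⁿ
P(N ≥ 3) = 0.45055^3
P(N ≥ 3) = 0.09146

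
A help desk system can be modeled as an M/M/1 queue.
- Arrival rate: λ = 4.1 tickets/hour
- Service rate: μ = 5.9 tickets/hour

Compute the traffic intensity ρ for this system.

Server utilization: ρ = λ/μ
ρ = 4.1/5.9 = 0.6949
The server is busy 69.49% of the time.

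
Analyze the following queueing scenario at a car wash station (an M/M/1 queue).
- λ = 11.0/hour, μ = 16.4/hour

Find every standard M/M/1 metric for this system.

Step 1: ρ = λ/μ = 11.0/16.4 = 0.6707
Step 2: L = λ/(μ-λ) = 11.0/5.40 = 2.0370
Step 3: Lq = λ²/(μ(μ-λ)) = 121.00/(16.4×5.40) = 1.3663
Step 4: W = 1/(μ-λ) = 1/5.40 = 0.185185
Step 5: Wq = λ/(μ(μ-λ)) = 11.0/(16.4×5.40) = 0.1242
Step 6: P(0) = 1-ρ = 0.3293
Verify: L = λW = 11.0×0.185185 = 2.0370 ✔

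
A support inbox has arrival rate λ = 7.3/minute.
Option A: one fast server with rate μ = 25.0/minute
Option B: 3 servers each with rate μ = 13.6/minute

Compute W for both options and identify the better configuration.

Option A: single server μ = 25.0 (M/M/1)
  ρ_A = 7.3/25.0 = 0.2920
  W_A = 1/(μ-λ) = 1/(25.0-7.3) = 1/17.70 = 0.05650

Option B: 3 servers μ = 13.6 (M/M/3)
  ρ_B = λ/(cμ) = 7.3/(3×13.6) = 0.1789
  Offered load a = λ/μ = cρ = 7.3/13.6 = 0.5368
  P₀ = [ Σₙ₌₀^2 aⁿ/n! + a^3/(3!(1-ρ)) ]⁻¹
  Σ = a^0/0! + a^1/1! + a^2/2! = 1.0000 + 0.53676 + 0.14406 = 1.6808
  a^3/(3!(1-ρ)) = 0.15465/(6 × 0.82108) = 0.03139
  P₀ = 1/(1.6808 + 0.03139) = 0.5840
  Lq = P₀·a^3·ρ / (3!(1-ρ)²) = 0.58404 × 0.15465 × 0.17892 / (6 × 0.67417) = 0.003995
  Wq_B = Lq/λ = 0.003995/7.3 = 0.0005473
  W_B = Wq_B + 1/μ = 0.0005473 + 0.07353 = 0.07408

Since W_A = 0.05650 < W_B = 0.07408, Option A (single fast server) has the shorter time in system.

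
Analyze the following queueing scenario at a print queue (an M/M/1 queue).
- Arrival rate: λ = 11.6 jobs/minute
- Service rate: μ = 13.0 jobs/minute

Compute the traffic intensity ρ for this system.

Server utilization: ρ = λ/μ
ρ = 11.6/13.0 = 0.8923
The server is busy 89.23% of the time.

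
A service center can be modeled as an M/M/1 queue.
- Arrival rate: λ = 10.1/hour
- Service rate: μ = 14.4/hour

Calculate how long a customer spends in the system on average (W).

First, compute utilization: ρ = λ/μ = 10.1/14.4 = 0.7014
For M/M/1: W = 1/(μ-λ)
W = 1/(14.4-10.1) = 1/4.30
W = 0.2326 hours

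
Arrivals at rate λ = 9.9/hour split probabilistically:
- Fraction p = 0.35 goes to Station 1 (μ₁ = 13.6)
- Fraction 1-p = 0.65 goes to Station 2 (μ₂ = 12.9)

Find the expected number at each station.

Effective rates: λ₁ = 9.9×0.35 = 3.465, λ₂ = 9.9×0.65 = 6.435
Station 1: ρ₁ = 3.465/13.6 = 0.2548, L₁ = ρ₁/(1-ρ₁) = 0.2548/(1-0.2548) = 0.3419
Station 2: ρ₂ = 6.435/12.9 = 0.49884, L₂ = ρ₂/(1-ρ₂) = 0.49884/(1-0.49884) = 0.9954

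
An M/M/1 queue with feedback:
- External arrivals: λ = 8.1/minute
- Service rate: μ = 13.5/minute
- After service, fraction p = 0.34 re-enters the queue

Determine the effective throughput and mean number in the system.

Effective arrival rate: λ_eff = λ/(1-p) = 8.1/(1-0.34) = 8.1/0.66 = 12.27273
ρ = λ_eff/μ = 12.27273/13.5 = 0.909091
L = ρ/(1-ρ) = 0.909091/(1-0.909091) = 10.0000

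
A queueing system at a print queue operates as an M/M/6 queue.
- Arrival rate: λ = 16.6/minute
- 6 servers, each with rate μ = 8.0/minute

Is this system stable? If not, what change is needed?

Stability requires ρ = λ/(cμ) < 1
ρ = 16.6/(6 × 8.0) = 16.6/48.00 = 0.3458
Since 0.3458 < 1, the system is STABLE.
The servers are busy 34.58% of the time.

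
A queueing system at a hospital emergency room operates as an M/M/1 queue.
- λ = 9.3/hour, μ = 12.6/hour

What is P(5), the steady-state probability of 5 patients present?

ρ = λ/μ = 9.3/12.6 = 0.7381
P(n) = (1-ρ)ρⁿ
P(5) = (1-0.7381) × 0.7381^5
P(5) = 0.26190 × 0.21907
P(5) = 0.05737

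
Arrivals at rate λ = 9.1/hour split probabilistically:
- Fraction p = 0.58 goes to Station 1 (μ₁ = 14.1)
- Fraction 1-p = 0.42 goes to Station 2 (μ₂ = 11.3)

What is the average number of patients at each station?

Effective rates: λ₁ = 9.1×0.58 = 5.278, λ₂ = 9.1×0.42 = 3.822
Station 1: ρ₁ = 5.278/14.1 = 0.37433, L₁ = ρ₁/(1-ρ₁) = 0.37433/(1-0.37433) = 0.5983
Station 2: ρ₂ = 3.822/11.3 = 0.33823, L₂ = ρ₂/(1-ρ₂) = 0.33823/(1-0.33823) = 0.5111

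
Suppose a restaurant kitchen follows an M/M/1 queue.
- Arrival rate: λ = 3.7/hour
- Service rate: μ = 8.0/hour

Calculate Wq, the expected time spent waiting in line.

First, compute utilization: ρ = λ/μ = 3.7/8.0 = 0.4625
For M/M/1: Wq = λ/(μ(μ-λ))
Wq = 3.7/(8.0 × (8.0-3.7))
Wq = 3.7/(8.0 × 4.30)
Wq = 0.1076 hours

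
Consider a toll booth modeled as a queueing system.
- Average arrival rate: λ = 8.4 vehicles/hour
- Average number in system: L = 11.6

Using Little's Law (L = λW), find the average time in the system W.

Little's Law: L = λW, so W = L/λ
W = 11.6/8.4 = 1.3810 hours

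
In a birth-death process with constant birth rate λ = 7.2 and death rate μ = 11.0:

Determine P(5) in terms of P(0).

For constant rates: P(n)/P(0) = (λ/μ)^n
P(5)/P(0) = (7.2/11.0)^5 = 0.6545^5 = 0.1201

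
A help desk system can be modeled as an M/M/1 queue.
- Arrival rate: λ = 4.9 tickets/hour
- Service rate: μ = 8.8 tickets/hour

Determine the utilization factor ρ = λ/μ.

Server utilization: ρ = λ/μ
ρ = 4.9/8.8 = 0.5568
The server is busy 55.68% of the time.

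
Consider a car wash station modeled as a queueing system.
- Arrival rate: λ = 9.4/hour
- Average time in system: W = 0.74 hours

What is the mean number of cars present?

Little's Law: L = λW
L = 9.4 × 0.74 = 6.9560 cars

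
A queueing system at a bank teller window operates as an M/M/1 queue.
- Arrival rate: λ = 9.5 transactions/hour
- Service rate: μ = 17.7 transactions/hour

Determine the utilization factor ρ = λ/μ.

Server utilization: ρ = λ/μ
ρ = 9.5/17.7 = 0.5367
The server is busy 53.67% of the time.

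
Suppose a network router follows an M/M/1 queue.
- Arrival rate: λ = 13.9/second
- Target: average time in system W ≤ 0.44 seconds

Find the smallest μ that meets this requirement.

For M/M/1: W = 1/(μ-λ)
Need W ≤ 0.44, so 1/(μ-λ) ≤ 0.44
μ - λ ≥ 1/0.44 = 2.2727
μ ≥ 13.9 + 2.2727 = 16.1727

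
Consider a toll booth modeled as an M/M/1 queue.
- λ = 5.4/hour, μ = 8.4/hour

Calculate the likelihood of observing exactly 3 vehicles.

ρ = λ/μ = 5.4/8.4 = 0.64286
P(n) = (1-ρ)ρⁿ
P(3) = (1-0.64286) × 0.64286^3
P(3) = 0.3571 × 0.2657
P(3) = 0.09488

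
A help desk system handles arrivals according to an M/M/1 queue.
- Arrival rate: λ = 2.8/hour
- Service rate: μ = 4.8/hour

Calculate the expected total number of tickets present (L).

ρ = λ/μ = 2.8/4.8 = 0.5833
For M/M/1: L = λ/(μ-λ)
L = 2.8/(4.8-2.8) = 2.8/2.00
L = 1.4000 tickets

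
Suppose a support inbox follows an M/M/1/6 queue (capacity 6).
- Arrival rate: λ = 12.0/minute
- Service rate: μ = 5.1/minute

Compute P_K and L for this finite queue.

ρ = λ/μ = 12.0/5.1 = 2.3529
P₀ = (1-ρ)/(1-ρ^(K+1)) = (1-2.3529)/(1-2.3529^7) = -1.3529/-398.2310 = 0.003397
P_K = P₀×ρ^K = 0.003397 × 2.3529^6 = 0.003397 × 169.6762 = 0.5764
Blocking probability P_6 = 0.5764 (57.64%)
L = ρ[1 - (K+1)ρ^K + Kρ^(K+1)] / [(1-ρ)(1-ρ^(K+1))]
L = 2.3529 × (1 - 7×169.6762 + 6×399.2310) / ((1 - 2.3529) × (1 - 399.2310)) = 5.2784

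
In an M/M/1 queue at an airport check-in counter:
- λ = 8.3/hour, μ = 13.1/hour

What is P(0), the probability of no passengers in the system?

ρ = λ/μ = 8.3/13.1 = 0.6336
P(0) = 1 - ρ = 1 - 0.6336 = 0.3664
The server is idle 36.64% of the time.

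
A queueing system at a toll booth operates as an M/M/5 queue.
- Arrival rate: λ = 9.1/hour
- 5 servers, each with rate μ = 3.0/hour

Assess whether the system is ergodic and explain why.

Stability requires ρ = λ/(cμ) < 1
ρ = 9.1/(5 × 3.0) = 9.1/15.00 = 0.6067
Since 0.6067 < 1, the system is STABLE.
The servers are busy 60.67% of the time.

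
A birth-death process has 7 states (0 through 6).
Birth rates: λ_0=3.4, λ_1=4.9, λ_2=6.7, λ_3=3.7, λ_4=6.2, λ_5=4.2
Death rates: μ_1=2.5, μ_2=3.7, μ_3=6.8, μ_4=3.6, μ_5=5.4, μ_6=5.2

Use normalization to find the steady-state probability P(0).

Ratios P(n)/P(0) = (λ₀···λₙ₋₁)/(μ₁···μₙ):
P(1)/P(0) = (3.4)/(2.5) = 1.36000
P(2)/P(0) = (3.4×4.9)/(2.5×3.7) = 1.80108
P(3)/P(0) = (3.4×4.9×6.7)/(2.5×3.7×6.8) = 1.77459
P(4)/P(0) = (3.4×4.9×6.7×3.7)/(2.5×3.7×6.8×3.6) = 1.82389
P(5)/P(0) = (3.4×4.9×6.7×3.7×6.2)/(2.5×3.7×6.8×3.6×5.4) = 2.09409
P(6)/P(0) = (3.4×4.9×6.7×3.7×6.2×4.2)/(2.5×3.7×6.8×3.6×5.4×5.2) = 1.69138

Normalization: ∑ P(n) = 1
P(0) × (1.00000 + 1.36000 + 1.80108 + 1.77459 + 1.82389 + 2.09409 + 1.69138) = 1
P(0) × 11.5450 = 1
P(0) = 1/11.5450 = 0.08662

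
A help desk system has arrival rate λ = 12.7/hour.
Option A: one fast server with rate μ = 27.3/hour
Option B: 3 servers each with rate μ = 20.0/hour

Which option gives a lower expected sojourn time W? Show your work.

Option A: single server μ = 27.3 (M/M/1)
  ρ_A = 12.7/27.3 = 0.4652
  W_A = 1/(μ-λ) = 1/(27.3-12.7) = 1/14.60 = 0.06849

Option B: 3 servers μ = 20.0 (M/M/3)
  ρ_B = λ/(cμ) = 12.7/(3×20.0) = 0.2117
  Offered load a = λ/μ = cρ = 12.7/20.0 = 0.6350
  P₀ = [ Σₙ₌₀^2 aⁿ/n! + a^3/(3!(1-ρ)) ]⁻¹
  Σ = a^0/0! + a^1/1! + a^2/2! = 1.0000 + 0.6350 + 0.2016 = 1.8366
  a^3/(3!(1-ρ)) = 0.25605/(6 × 0.78833) = 0.05413
  P₀ = 1/(1.8366 + 0.05413) = 0.5289
  Lq = P₀·a^3·ρ / (3!(1-ρ)²) = 0.5289 × 0.2560 × 0.2117 / (6 × 0.6215) = 0.007687
  Wq_B = Lq/λ = 0.007687/12.7 = 0.0006053
  W_B = Wq_B + 1/μ = 0.0006053 + 0.05000 = 0.05061

Since W_B = 0.05061 < W_A = 0.06849, Option B (multiple servers) has the shorter time in system.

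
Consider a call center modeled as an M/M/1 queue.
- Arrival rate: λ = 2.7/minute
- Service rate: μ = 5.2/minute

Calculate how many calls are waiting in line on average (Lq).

ρ = λ/μ = 2.7/5.2 = 0.5192
For M/M/1: Lq = λ²/(μ(μ-λ))
Lq = 7.29/(5.2 × 2.50)
Lq = 0.5608 calls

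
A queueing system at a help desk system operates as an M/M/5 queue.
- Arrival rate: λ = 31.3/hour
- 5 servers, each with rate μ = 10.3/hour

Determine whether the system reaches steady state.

Stability requires ρ = λ/(cμ) < 1
ρ = 31.3/(5 × 10.3) = 31.3/51.50 = 0.6078
Since 0.6078 < 1, the system is STABLE.
The servers are busy 60.78% of the time.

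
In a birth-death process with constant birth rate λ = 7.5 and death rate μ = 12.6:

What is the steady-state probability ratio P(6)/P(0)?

For constant rates: P(n)/P(0) = (λ/μ)^n
P(6)/P(0) = (7.5/12.6)^6 = 0.59524^6 = 0.04448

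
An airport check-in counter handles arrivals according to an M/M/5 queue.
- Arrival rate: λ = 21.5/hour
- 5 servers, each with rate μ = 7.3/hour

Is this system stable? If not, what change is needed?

Stability requires ρ = λ/(cμ) < 1
ρ = 21.5/(5 × 7.3) = 21.5/36.50 = 0.5890
Since 0.5890 < 1, the system is STABLE.
The servers are busy 58.90% of the time.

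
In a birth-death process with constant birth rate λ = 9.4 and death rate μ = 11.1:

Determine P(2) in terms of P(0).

For constant rates: P(n)/P(0) = (λ/μ)^n
P(2)/P(0) = (9.4/11.1)^2 = 0.8468^2 = 0.7171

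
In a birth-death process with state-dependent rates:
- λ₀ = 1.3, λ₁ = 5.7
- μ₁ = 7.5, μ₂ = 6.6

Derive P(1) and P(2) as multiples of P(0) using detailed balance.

Balance equations:
State 0: λ₀P₀ = μ₁P₁ → P₁ = (λ₀/μ₁)P₀ = (1.3/7.5)P₀ = 0.1733P₀
State 1: P₂ = (λ₀λ₁)/(μ₁μ₂)P₀ = (1.3×5.7)/(7.5×6.6)P₀ = 0.1497P₀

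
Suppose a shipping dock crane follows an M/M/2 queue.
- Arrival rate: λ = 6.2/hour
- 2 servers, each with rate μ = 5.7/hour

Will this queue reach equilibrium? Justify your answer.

Stability requires ρ = λ/(cμ) < 1
ρ = 6.2/(2 × 5.7) = 6.2/11.40 = 0.5439
Since 0.5439 < 1, the system is STABLE.
The servers are busy 54.39% of the time.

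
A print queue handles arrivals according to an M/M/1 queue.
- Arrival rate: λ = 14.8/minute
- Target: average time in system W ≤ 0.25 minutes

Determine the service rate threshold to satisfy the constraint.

For M/M/1: W = 1/(μ-λ)
Need W ≤ 0.25, so 1/(μ-λ) ≤ 0.25
μ - λ ≥ 1/0.25 = 4.0000
μ ≥ 14.8 + 4.0000 = 18.8000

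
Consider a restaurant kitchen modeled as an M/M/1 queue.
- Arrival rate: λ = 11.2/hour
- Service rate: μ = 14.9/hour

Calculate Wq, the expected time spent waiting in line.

First, compute utilization: ρ = λ/μ = 11.2/14.9 = 0.7517
For M/M/1: Wq = λ/(μ(μ-λ))
Wq = 11.2/(14.9 × (14.9-11.2))
Wq = 11.2/(14.9 × 3.70)
Wq = 0.2032 hours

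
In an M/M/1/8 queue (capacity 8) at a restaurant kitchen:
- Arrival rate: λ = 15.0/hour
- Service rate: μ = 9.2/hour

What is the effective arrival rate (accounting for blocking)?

ρ = λ/μ = 15.0/9.2 = 1.63043
P₀ = (1-ρ)/(1-ρ^(K+1)) = (1-1.63043)/(1-1.63043^9) = -0.6304/-80.4178 = 0.007839
P_K = P₀×ρ^K = 0.007839 × 1.63043^8 = 0.007839 × 49.9364 = 0.3915
λ_eff = λ(1-P_K) = 15.0 × (1 - 0.391475) = 15.0 × 0.608525 = 9.1279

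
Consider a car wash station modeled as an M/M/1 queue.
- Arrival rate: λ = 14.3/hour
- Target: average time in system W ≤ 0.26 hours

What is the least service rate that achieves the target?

For M/M/1: W = 1/(μ-λ)
Need W ≤ 0.26, so 1/(μ-λ) ≤ 0.26
μ - λ ≥ 1/0.26 = 3.8462
μ ≥ 14.3 + 3.8462 = 18.1462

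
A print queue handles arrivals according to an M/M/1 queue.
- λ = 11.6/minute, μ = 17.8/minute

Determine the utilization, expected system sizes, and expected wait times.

Step 1: ρ = λ/μ = 11.6/17.8 = 0.6517
Step 2: L = λ/(μ-λ) = 11.6/6.20 = 1.8710
Step 3: Lq = λ²/(μ(μ-λ)) = 134.56/(17.8×6.20) = 1.2193
Step 4: W = 1/(μ-λ) = 1/6.20 = 0.16129
Step 5: Wq = λ/(μ(μ-λ)) = 11.6/(17.8×6.20) = 0.1051
Step 6: P(0) = 1-ρ = 0.3483
Verify: L = λW = 11.6×0.16129 = 1.8710 ✔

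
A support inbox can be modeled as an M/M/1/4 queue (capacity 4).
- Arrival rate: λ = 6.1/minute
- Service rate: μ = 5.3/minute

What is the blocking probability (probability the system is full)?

ρ = λ/μ = 6.1/5.3 = 1.15094
P₀ = (1-ρ)/(1-ρ^(K+1)) = (1-1.15094)/(1-1.15094^5) = -0.1509/-1.0196 = 0.1480
P_K = P₀×ρ^K = 0.14804 × 1.15094^4 = 0.14804 × 1.7547 = 0.2598
Blocking probability = 25.98%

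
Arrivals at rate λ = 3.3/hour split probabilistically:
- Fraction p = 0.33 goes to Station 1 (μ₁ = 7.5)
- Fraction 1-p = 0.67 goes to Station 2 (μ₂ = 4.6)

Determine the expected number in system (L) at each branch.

Effective rates: λ₁ = 3.3×0.33 = 1.089, λ₂ = 3.3×0.67 = 2.211
Station 1: ρ₁ = 1.089/7.5 = 0.1452, L₁ = ρ₁/(1-ρ₁) = 0.1452/(1-0.1452) = 0.1699
Station 2: ρ₂ = 2.211/4.6 = 0.48065, L₂ = ρ₂/(1-ρ₂) = 0.48065/(1-0.48065) = 0.9255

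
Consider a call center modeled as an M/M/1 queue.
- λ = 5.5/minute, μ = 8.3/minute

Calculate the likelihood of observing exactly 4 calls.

ρ = λ/μ = 5.5/8.3 = 0.66265
P(n) = (1-ρ)ρⁿ
P(4) = (1-0.66265) × 0.66265^4
P(4) = 0.3374 × 0.1928
P(4) = 0.06505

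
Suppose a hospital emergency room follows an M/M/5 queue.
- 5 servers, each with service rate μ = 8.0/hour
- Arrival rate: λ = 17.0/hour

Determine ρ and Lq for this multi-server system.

Traffic intensity: ρ = λ/(cμ) = 17.0/(5×8.0) = 0.4250
Since ρ = 0.4250 < 1, system is stable.
Offered load a = λ/μ = cρ = 17.0/8.0 = 2.1250
P₀ = [ Σₙ₌₀^4 aⁿ/n! + a^5/(5!(1-ρ)) ]⁻¹
Σ = a^0/0! + a^1/1! + a^2/2! + a^3/3! + a^4/4! = 1.0000 + 2.1250 + 2.2578 + 1.5993 + 0.8496 = 7.8317
a^5/(5!(1-ρ)) = 43.3306/(120 × 0.5750) = 0.6280
P₀ = 1/(7.8317 + 0.6280) = 0.1182
Lq = P₀·a^5·ρ / (5!(1-ρ)²) = 0.1182 × 43.3306 × 0.4250 / (120 × 0.3306) = 0.05487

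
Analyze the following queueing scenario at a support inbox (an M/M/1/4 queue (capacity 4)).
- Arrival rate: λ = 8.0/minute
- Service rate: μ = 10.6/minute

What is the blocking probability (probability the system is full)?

ρ = λ/μ = 8.0/10.6 = 0.7547
P₀ = (1-ρ)/(1-ρ^(K+1)) = (1-0.7547)/(1-0.7547^5) = 0.2453/0.7552 = 0.3248
P_K = P₀×ρ^K = 0.3248 × 0.7547^4 = 0.3248 × 0.3244 = 0.1054
Blocking probability = 10.54%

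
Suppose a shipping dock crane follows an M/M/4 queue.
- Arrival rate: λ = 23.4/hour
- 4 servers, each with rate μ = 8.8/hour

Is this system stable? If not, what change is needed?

Stability requires ρ = λ/(cμ) < 1
ρ = 23.4/(4 × 8.8) = 23.4/35.20 = 0.6648
Since 0.6648 < 1, the system is STABLE.
The servers are busy 66.48% of the time.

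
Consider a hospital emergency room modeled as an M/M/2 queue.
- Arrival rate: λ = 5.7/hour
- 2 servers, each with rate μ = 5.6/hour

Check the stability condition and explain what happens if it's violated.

Stability requires ρ = λ/(cμ) < 1
ρ = 5.7/(2 × 5.6) = 5.7/11.20 = 0.5089
Since 0.5089 < 1, the system is STABLE.
The servers are busy 50.89% of the time.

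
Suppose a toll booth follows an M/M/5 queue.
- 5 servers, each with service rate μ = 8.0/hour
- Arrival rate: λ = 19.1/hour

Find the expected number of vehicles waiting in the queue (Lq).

Traffic intensity: ρ = λ/(cμ) = 19.1/(5×8.0) = 0.4775
Since ρ = 0.4775 < 1, system is stable.
Offered load a = λ/μ = cρ = 19.1/8.0 = 2.3875
P₀ = [ Σₙ₌₀^4 aⁿ/n! + a^5/(5!(1-ρ)) ]⁻¹
Σ = a^0/0! + a^1/1! + a^2/2! + a^3/3! + a^4/4! = 1.0000 + 2.3875 + 2.8501 + 2.2682 + 1.3538 = 9.8596
a^5/(5!(1-ρ)) = 77.5741/(120 × 0.5225) = 1.2372
P₀ = 1/(9.8596 + 1.2372) = 0.09012
Lq = P₀·a^5·ρ / (5!(1-ρ)²) = 0.09012 × 77.5741 × 0.4775 / (120 × 0.2730) = 0.1019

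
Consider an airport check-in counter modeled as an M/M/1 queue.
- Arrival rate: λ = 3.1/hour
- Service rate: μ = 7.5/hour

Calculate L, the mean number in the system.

ρ = λ/μ = 3.1/7.5 = 0.4133
For M/M/1: L = λ/(μ-λ)
L = 3.1/(7.5-3.1) = 3.1/4.40
L = 0.7045 passengers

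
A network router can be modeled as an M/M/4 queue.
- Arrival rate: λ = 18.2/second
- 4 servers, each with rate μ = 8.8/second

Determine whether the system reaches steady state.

Stability requires ρ = λ/(cμ) < 1
ρ = 18.2/(4 × 8.8) = 18.2/35.20 = 0.5170
Since 0.5170 < 1, the system is STABLE.
The servers are busy 51.70% of the time.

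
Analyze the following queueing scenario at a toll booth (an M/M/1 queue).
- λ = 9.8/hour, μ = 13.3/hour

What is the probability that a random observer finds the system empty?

ρ = λ/μ = 9.8/13.3 = 0.7368
P(0) = 1 - ρ = 1 - 0.7368 = 0.2632
The server is idle 26.32% of the time.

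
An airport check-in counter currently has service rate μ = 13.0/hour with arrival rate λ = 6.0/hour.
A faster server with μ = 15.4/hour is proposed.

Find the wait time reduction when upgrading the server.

System 1: ρ₁ = 6.0/13.0 = 0.4615, W₁ = 1/(13.0-6.0) = 0.142857
System 2: ρ₂ = 6.0/15.4 = 0.3896, W₂ = 1/(15.4-6.0) = 0.106383
Improvement: (W₁-W₂)/W₁ = (0.142857-0.106383)/0.142857 = 25.53%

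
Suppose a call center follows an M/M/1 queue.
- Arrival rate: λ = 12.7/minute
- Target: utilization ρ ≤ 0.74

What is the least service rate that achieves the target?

ρ = λ/μ, so μ = λ/ρ
μ ≥ 12.7/0.74 = 17.1622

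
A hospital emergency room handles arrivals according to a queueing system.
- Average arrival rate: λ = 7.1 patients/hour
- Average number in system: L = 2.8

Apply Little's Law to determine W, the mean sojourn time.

Little's Law: L = λW, so W = L/λ
W = 2.8/7.1 = 0.3944 hours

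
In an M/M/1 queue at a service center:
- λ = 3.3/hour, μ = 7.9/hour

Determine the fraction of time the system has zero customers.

ρ = λ/μ = 3.3/7.9 = 0.4177
P(0) = 1 - ρ = 1 - 0.4177 = 0.5823
The server is idle 58.23% of the time.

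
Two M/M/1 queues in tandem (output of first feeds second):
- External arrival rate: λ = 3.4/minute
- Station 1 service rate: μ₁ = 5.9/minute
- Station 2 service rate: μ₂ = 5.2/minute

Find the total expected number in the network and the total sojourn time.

By Jackson's theorem, each station behaves as independent M/M/1.
Station 1: ρ₁ = 3.4/5.9 = 0.5763, L₁ = ρ₁/(1-ρ₁) = λ/(μ₁-λ) = 3.4/2.50 = 1.3600
Station 2: ρ₂ = 3.4/5.2 = 0.6538, L₂ = ρ₂/(1-ρ₂) = λ/(μ₂-λ) = 3.4/1.80 = 1.8889
Total: L = L₁ + L₂ = 1.3600 + 1.8889 = 3.2489
W = L/λ = 3.2489/3.4 = 0.9556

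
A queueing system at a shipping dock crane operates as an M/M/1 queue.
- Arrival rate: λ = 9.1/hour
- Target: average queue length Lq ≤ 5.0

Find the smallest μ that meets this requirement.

For M/M/1: Lq = λ²/(μ(μ-λ))
Need Lq ≤ 5.0, i.e. μ(μ-λ) ≥ λ²/5.0
μ² - 9.1μ - 82.81/5.0 ≥ 0  →  μ² - 9.1μ - 16.5620 ≥ 0
Quadratic formula (positive root): μ = [λ + √(λ² + 4×16.5620)]/2
Discriminant: 82.81 + 4×16.5620 = 149.0580, √149.0580 = 12.2089
μ ≥ (9.1 + 12.2089)/2 = 10.6545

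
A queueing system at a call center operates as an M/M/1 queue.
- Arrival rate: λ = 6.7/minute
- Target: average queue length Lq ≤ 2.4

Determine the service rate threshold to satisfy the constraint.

For M/M/1: Lq = λ²/(μ(μ-λ))
Need Lq ≤ 2.4, i.e. μ(μ-λ) ≥ λ²/2.4
μ² - 6.7μ - 44.89/2.4 ≥ 0  →  μ² - 6.7μ - 18.704167 ≥ 0
Quadratic formula (positive root): μ = [λ + √(λ² + 4×18.704167)]/2
Discriminant: 44.89 + 4×18.704167 = 119.70667, √119.70667 = 10.94105
μ ≥ (6.7 + 10.94105)/2 = 8.8205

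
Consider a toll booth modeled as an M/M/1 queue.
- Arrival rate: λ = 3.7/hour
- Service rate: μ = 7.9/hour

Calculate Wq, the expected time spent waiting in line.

First, compute utilization: ρ = λ/μ = 3.7/7.9 = 0.4684
For M/M/1: Wq = λ/(μ(μ-λ))
Wq = 3.7/(7.9 × (7.9-3.7))
Wq = 3.7/(7.9 × 4.20)
Wq = 0.1115 hours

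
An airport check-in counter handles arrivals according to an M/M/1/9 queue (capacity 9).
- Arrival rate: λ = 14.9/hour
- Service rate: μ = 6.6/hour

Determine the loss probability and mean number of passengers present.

ρ = λ/μ = 14.9/6.6 = 2.2576
P₀ = (1-ρ)/(1-ρ^(K+1)) = (1-2.2576)/(1-2.2576^10) = -1.2576/-3438.2992 = 0.0003658
P_K = P₀×ρ^K = 0.00036576 × 2.2576^9 = 0.00036576 × 1523.4316 = 0.5572
Blocking probability P_9 = 0.5572 (55.72%)
L = ρ[1 - (K+1)ρ^K + Kρ^(K+1)] / [(1-ρ)(1-ρ^(K+1))]
L = 2.2576 × (1 - 10×1523.4316 + 9×3439.2992) / ((1 - 2.2576) × (1 - 3439.2992)) = 8.2077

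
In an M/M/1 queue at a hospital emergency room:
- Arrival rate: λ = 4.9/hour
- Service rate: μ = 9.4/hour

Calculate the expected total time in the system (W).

First, compute utilization: ρ = λ/μ = 4.9/9.4 = 0.5213
For M/M/1: W = 1/(μ-λ)
W = 1/(9.4-4.9) = 1/4.50
W = 0.2222 hours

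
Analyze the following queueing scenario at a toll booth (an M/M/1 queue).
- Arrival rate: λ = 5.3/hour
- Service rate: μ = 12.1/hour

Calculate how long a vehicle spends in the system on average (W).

First, compute utilization: ρ = λ/μ = 5.3/12.1 = 0.4380
For M/M/1: W = 1/(μ-λ)
W = 1/(12.1-5.3) = 1/6.80
W = 0.1471 hours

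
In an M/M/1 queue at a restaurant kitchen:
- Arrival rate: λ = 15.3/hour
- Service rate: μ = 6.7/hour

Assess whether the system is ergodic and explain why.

Stability requires ρ = λ/(cμ) < 1
ρ = 15.3/(1 × 6.7) = 15.3/6.70 = 2.2836
Since 2.2836 ≥ 1, the system is UNSTABLE.
Queue grows without bound. Need μ > λ = 15.3.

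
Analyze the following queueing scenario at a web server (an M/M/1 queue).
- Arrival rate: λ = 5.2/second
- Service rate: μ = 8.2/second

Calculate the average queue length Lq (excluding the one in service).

ρ = λ/μ = 5.2/8.2 = 0.6341
For M/M/1: Lq = λ²/(μ(μ-λ))
Lq = 27.04/(8.2 × 3.00)
Lq = 1.0992 requests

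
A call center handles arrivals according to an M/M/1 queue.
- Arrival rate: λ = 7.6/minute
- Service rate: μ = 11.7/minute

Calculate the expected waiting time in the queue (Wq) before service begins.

First, compute utilization: ρ = λ/μ = 7.6/11.7 = 0.6496
For M/M/1: Wq = λ/(μ(μ-λ))
Wq = 7.6/(11.7 × (11.7-7.6))
Wq = 7.6/(11.7 × 4.10)
Wq = 0.1584 minutes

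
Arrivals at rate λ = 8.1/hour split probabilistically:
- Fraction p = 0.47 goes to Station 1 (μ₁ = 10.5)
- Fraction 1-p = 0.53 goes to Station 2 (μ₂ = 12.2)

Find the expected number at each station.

Effective rates: λ₁ = 8.1×0.47 = 3.807, λ₂ = 8.1×0.53 = 4.293
Station 1: ρ₁ = 3.807/10.5 = 0.36257, L₁ = ρ₁/(1-ρ₁) = 0.36257/(1-0.36257) = 0.5688
Station 2: ρ₂ = 4.293/12.2 = 0.35189, L₂ = ρ₂/(1-ρ₂) = 0.35189/(1-0.35189) = 0.5429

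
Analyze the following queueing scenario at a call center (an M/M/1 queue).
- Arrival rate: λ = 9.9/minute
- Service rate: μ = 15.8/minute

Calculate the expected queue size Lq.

ρ = λ/μ = 9.9/15.8 = 0.6266
For M/M/1: Lq = λ²/(μ(μ-λ))
Lq = 98.01/(15.8 × 5.90)
Lq = 1.0514 calls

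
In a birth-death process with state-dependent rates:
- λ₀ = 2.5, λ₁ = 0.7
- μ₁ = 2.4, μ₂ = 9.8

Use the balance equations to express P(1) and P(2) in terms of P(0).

Balance equations:
State 0: λ₀P₀ = μ₁P₁ → P₁ = (λ₀/μ₁)P₀ = (2.5/2.4)P₀ = 1.0417P₀
State 1: P₂ = (λ₀λ₁)/(μ₁μ₂)P₀ = (2.5×0.7)/(2.4×9.8)P₀ = 0.07440P₀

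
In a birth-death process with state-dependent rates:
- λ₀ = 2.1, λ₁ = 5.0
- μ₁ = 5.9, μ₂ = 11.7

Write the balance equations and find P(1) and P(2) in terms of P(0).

Balance equations:
State 0: λ₀P₀ = μ₁P₁ → P₁ = (λ₀/μ₁)P₀ = (2.1/5.9)P₀ = 0.3559P₀
State 1: P₂ = (λ₀λ₁)/(μ₁μ₂)P₀ = (2.1×5.0)/(5.9×11.7)P₀ = 0.1521P₀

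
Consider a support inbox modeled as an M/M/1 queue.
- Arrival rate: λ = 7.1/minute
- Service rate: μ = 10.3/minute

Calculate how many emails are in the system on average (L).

ρ = λ/μ = 7.1/10.3 = 0.6893
For M/M/1: L = λ/(μ-λ)
L = 7.1/(10.3-7.1) = 7.1/3.20
L = 2.2187 emails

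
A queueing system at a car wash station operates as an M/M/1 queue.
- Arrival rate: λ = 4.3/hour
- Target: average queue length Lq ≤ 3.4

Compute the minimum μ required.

For M/M/1: Lq = λ²/(μ(μ-λ))
Need Lq ≤ 3.4, i.e. μ(μ-λ) ≥ λ²/3.4
μ² - 4.3μ - 18.49/3.4 ≥ 0  →  μ² - 4.3μ - 5.438235 ≥ 0
Quadratic formula (positive root): μ = [λ + √(λ² + 4×5.438235)]/2
Discriminant: 18.49 + 4×5.438235 = 40.2429, √40.2429 = 6.34373
μ ≥ (4.3 + 6.34373)/2 = 5.3219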